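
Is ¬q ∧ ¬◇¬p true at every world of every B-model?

Tableau for the negation ¬(¬q ∧ ¬◇¬p):
1. ¬(¬q ∧ ¬◇¬p), w0
2. ◇¬p, w0
3. ¬p, w1
Accessibility: w0Rw0, w0Rw1, w1Rw0, w1Rw1
The negation has an open branch (countermodel exists).

No, not valid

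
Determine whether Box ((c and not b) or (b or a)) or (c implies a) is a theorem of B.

Not valid

Tableau for the negation not (Box ((c and not b) or (b or a)) or (c implies a)):
1. not (Box ((c and not b) or (b or a)) or (c implies a)), w0
2. not Box ((c and not b) or (b or a)), w0
3. not (c implies a), w0
4. c, w0
5. not a, w0
6. not ((c and not b) or (b or a)), w1
7. not (c and not b), w1
8. not (b or a), w1
9. not b, w1
10. not a, w1
11. not c, w1
Accessibility: w0Rw0, w0Rw1, w1Rw0, w1Rw1
The negation has an open branch (countermodel exists).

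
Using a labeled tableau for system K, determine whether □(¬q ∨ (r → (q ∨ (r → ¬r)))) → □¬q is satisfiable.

Satisfiable (open branch found)

1. □(¬q ∨ (r → (q ∨ (r → ¬r)))) → □¬q, 0
2. □¬q, 0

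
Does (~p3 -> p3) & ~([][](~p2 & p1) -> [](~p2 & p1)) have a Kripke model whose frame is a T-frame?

Unsatisfiable

1. (~p3 -> p3) & ~([][](~p2 & p1) -> [](~p2 & p1)), u
2. ~p3 -> p3, u
3. ~([][](~p2 & p1) -> [](~p2 & p1)), u
4. [][](~p2 & p1), u
5. ~[](~p2 & p1), u
6. [](~p2 & p1), u
7. ~p2 & p1, u
8. ~p2, u
9. p1, u
10. p3, u
11. ~(~p2 & p1), v
12. [](~p2 & p1), v
13. ~p2 & p1, v
14. ~p2, v
15. p1, v
16. ~p1, v
Accessibility: uRu, uRv, vRv
Branch closes: p1 and ~p1 both at v.
Every branch closes; the branch above is one of them.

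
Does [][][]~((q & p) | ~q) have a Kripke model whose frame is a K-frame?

1. [][][]~((q & p) | ~q), w0

Yes, satisfiable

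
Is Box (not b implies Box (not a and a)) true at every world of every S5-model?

Invalid (countermodel exists)

Tableau for the negation not Box (not b implies Box (not a and a)):
1. not Box (not b implies Box (not a and a)), 0
2. not (not b implies Box (not a and a)), 1
3. not b, 1
4. not Box (not a and a), 1
5. not (not a and a), 2
6. not a, 2
Accessibility: 0R0, 0R1, 0R2, 1R0, 1R1, 1R2, 2R0, 2R1, 2R2
The negation has an open branch (countermodel exists).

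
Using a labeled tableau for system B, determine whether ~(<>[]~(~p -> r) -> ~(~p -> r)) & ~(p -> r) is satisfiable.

Unsatisfiable

1. ~(<>[]~(~p -> r) -> ~(~p -> r)) & ~(p -> r), 0
2. ~(<>[]~(~p -> r) -> ~(~p -> r)), 0
3. ~(p -> r), 0
4. <>[]~(~p -> r), 0
5. ~p -> r, 0
6. p, 0
7. ~r, 0
8. []~(~p -> r), 1
9. ~(~p -> r), 0
10. ~p, 0
Accessibility: 0R0, 0R1, 1R0, 1R1
Branch closes: p and ~p both at 0.
All branches of the tableau close; one closing branch shown above.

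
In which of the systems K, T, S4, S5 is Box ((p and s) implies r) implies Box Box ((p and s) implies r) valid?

T-tableau for the negation not (Box ((p and s) implies r) implies Box Box ((p and s) implies r)):
1. not (Box ((p and s) implies r) implies Box Box ((p and s) implies r)), w0
2. Box ((p and s) implies r), w0   [neg-implies-rule on 1]
3. not Box Box ((p and s) implies r), w0   [neg-implies-rule on 1]
4. (p and s) implies r, w0   [Box-rule on 2 via w0Rw0]
5. r, w0   [implies-rule on 4 (branches; this branch)]
6. not Box ((p and s) implies r), w1   [neg-Box-rule on 3: fresh world w1, w0Rw1]
7. (p and s) implies r, w1   [Box-rule on 2 via w0Rw1]
8. r, w1   [implies-rule on 7 (branches; this branch)]
9. not ((p and s) implies r), w2   [neg-Box-rule on 6: fresh world w2, w1Rw2]
10. p and s, w2   [neg-implies-rule on 9]
11. not r, w2   [neg-implies-rule on 9]
12. p, w2   [and-rule on 10]
13. s, w2   [and-rule on 10]
Accessibility: w0Rw0, w0Rw1, w1Rw1, w1Rw2, w2Rw2
Complete open branch: countermodel on a T-frame, so not valid in T, nor in K (the same frame is also a K-frame).
S4-tableau for the negation not (Box ((p and s) implies r) implies Box Box ((p and s) implies r)):
1. not (Box ((p and s) implies r) implies Box Box ((p and s) implies r)), w0
2. Box ((p and s) implies r), w0   [neg-implies-rule on 1]
3. not Box Box ((p and s) implies r), w0   [neg-implies-rule on 1]
4. (p and s) implies r, w0   [Box-rule on 2 via w0Rw0]
5. not (p and s), w0   [implies-rule on 4 (branches; this branch)]
6. not s, w0   [neg-and-rule on 5 (branches; this branch)]
7. not Box ((p and s) implies r), w1   [neg-Box-rule on 3: fresh world w1, w0Rw1]
8. (p and s) implies r, w1   [Box-rule on 2 via w0Rw1]
9. not (p and s), w1   [implies-rule on 8 (branches; this branch)]
10. not s, w1   [neg-and-rule on 9 (branches; this branch)]
11. not ((p and s) implies r), w2   [neg-Box-rule on 7: fresh world w2, w1Rw2]
12. p and s, w2   [neg-implies-rule on 11]
13. not r, w2   [neg-implies-rule on 11]
14. p, w2   [and-rule on 12]
15. s, w2   [and-rule on 12]
16. (p and s) implies r, w2   [Box-rule on 2 via w0Rw2]
17. not (p and s), w2   [implies-rule on 16 (branches; this branch)]
18. not s, w2   [neg-and-rule on 17 (branches; this branch)]
Accessibility: w0Rw0, w0Rw1, w0Rw2, w1Rw1, w1Rw2, w2Rw2
Branch closes: s and not s both at w2.
Every branch closes (one shown): valid in S4, hence also in S5 (every theorem of S4 is a theorem of S5).

S4, S5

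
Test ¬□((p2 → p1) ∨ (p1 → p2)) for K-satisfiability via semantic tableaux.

1. ¬□((p2 → p1) ∨ (p1 → p2)), w0
2. ¬((p2 → p1) ∨ (p1 → p2)), w1   [¬□-rule on 1: fresh world w1, w0Rw1]
3. ¬(p2 → p1), w1   [¬∨-rule on 2]
4. ¬(p1 → p2), w1   [¬∨-rule on 2]
5. p2, w1   [¬→-rule on 3]
6. ¬p1, w1   [¬→-rule on 3]
7. p1, w1   [¬→-rule on 4]
8. ¬p2, w1   [¬→-rule on 4]
Accessibility: w0Rw1
Branch closes: p1 and ¬p1 both at w1.
All branches of the tableau close; one closing branch shown above.

Unsatisfiable (every branch closes)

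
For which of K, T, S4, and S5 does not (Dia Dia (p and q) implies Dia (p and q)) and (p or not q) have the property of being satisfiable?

K, T

T-tableau for the formula:
1. not (Dia Dia (p and q) implies Dia (p and q)) and (p or not q), 0
2. not (Dia Dia (p and q) implies Dia (p and q)), 0   [and-rule on 1]
3. p or not q, 0   [and-rule on 1]
4. Dia Dia (p and q), 0   [neg-implies-rule on 2]
5. not Dia (p and q), 0   [neg-implies-rule on 2]
6. not (p and q), 0   [neg-Dia-rule on 5 via 0R0]
7. not q, 0   [or-rule on 3 (branches; this branch)]
8. Dia (p and q), 1   [Dia-rule on 4: fresh world 1, 0R1]
9. not (p and q), 1   [neg-Dia-rule on 5 via 0R1]
10. not q, 1   [neg-and-rule on 9 (branches; this branch)]
11. p and q, 2   [Dia-rule on 8: fresh world 2, 1R2]
12. p, 2   [and-rule on 11]
13. q, 2   [and-rule on 11]
Accessibility: 0R0, 0R1, 1R1, 1R2, 2R2
Complete open branch: satisfiable in T, hence also in K (this T-model is also a K-model).
S4-tableau for the formula:
1. not (Dia Dia (p and q) implies Dia (p and q)) and (p or not q), 0
2. not (Dia Dia (p and q) implies Dia (p and q)), 0   [and-rule on 1]
3. p or not q, 0   [and-rule on 1]
4. Dia Dia (p and q), 0   [neg-implies-rule on 2]
5. not Dia (p and q), 0   [neg-implies-rule on 2]
6. not (p and q), 0   [neg-Dia-rule on 5 via 0R0]
7. not q, 0   [or-rule on 3 (branches; this branch)]
8. Dia (p and q), 1   [Dia-rule on 4: fresh world 1, 0R1]
9. not (p and q), 1   [neg-Dia-rule on 5 via 0R1]
10. not q, 1   [neg-and-rule on 9 (branches; this branch)]
11. p and q, 2   [Dia-rule on 8: fresh world 2, 1R2]
12. p, 2   [and-rule on 11]
13. q, 2   [and-rule on 11]
14. not (p and q), 2   [neg-Dia-rule on 5 via 0R2]
15. not q, 2   [neg-and-rule on 14 (branches; this branch)]
Accessibility: 0R0, 0R1, 0R2, 1R1, 1R2, 2R2
Branch closes: q and not q both at 2.
Every branch closes (one shown): unsatisfiable in S4, hence also in S5 (every S5-frame is an S4-frame).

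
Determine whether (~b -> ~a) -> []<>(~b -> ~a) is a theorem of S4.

Invalid (countermodel exists)

Tableau for the negation ~((~b -> ~a) -> []<>(~b -> ~a)):
1. ~((~b -> ~a) -> []<>(~b -> ~a)), u
2. ~b -> ~a, u
3. ~[]<>(~b -> ~a), u
4. ~a, u
5. ~<>(~b -> ~a), v
6. ~(~b -> ~a), v
7. ~b, v
8. a, v
Accessibility: uRu, uRv, vRv
The negation has an open branch (countermodel exists).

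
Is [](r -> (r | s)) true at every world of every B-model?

Tableau for the negation ~[](r -> (r | s)):
1. ~[](r -> (r | s)), 0
2. ~(r -> (r | s)), 1   [~[]-rule on 1: fresh world 1, 0R1]
3. r, 1   [~->-rule on 2]
4. ~(r | s), 1   [~->-rule on 2]
5. ~r, 1   [~|-rule on 4]
6. ~s, 1   [~|-rule on 4]
Accessibility: 0R0, 0R1, 1R0, 1R1
Branch closes: r and ~r both at 1.
All branches of the negation close; one closing branch shown above.

Yes, valid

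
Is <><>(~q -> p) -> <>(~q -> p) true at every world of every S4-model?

Tableau for the negation ~(<><>(~q -> p) -> <>(~q -> p)):
1. ~(<><>(~q -> p) -> <>(~q -> p)), u
2. <><>(~q -> p), u
3. ~<>(~q -> p), u
4. ~(~q -> p), u
5. ~q, u
6. ~p, u
7. <>(~q -> p), v
8. ~(~q -> p), v
9. ~q, v
10. ~p, v
11. ~q -> p, w
12. ~(~q -> p), w
13. ~q, w
14. ~p, w
15. p, w
Accessibility: uRu, uRv, uRw, vRv, vRw, wRw
Branch closes: p and ~p both at w.
All branches of the negation close; one closing branch shown above.

Valid in S4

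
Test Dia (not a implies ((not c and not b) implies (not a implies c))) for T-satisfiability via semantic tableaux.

Satisfiable

1. Dia (not a implies ((not c and not b) implies (not a implies c))), 0
2. not a implies ((not c and not b) implies (not a implies c)), 1
3. (not c and not b) implies (not a implies c), 1
4. not a implies c, 1
5. c, 1
Accessibility: 0R0, 0R1, 1R1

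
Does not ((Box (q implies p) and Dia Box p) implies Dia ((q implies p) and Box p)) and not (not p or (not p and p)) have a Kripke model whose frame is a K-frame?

1. not ((Box (q implies p) and Dia Box p) implies Dia ((q implies p) and Box p)) and not (not p or (not p and p)), u
2. not ((Box (q implies p) and Dia Box p) implies Dia ((q implies p) and Box p)), u
3. not (not p or (not p and p)), u
4. Box (q implies p) and Dia Box p, u
5. not Dia ((q implies p) and Box p), u
6. p, u
7. not (not p and p), u
8. Box (q implies p), u
9. Dia Box p, u
10. Box p, v
11. not ((q implies p) and Box p), v
12. q implies p, v
13. not Box p, v
14. p, v
15. not p, w
16. p, w
Accessibility: uRv, vRw
Branch closes: p and not p both at w.
Every branch closes; the branch above is one of them.

No, unsatisfiable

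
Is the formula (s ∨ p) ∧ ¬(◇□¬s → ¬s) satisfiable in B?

Unsatisfiable

1. (s ∨ p) ∧ ¬(◇□¬s → ¬s), 0
2. s ∨ p, 0   [∧-rule on 1]
3. ¬(◇□¬s → ¬s), 0   [∧-rule on 1]
4. ◇□¬s, 0   [¬→-rule on 3]
5. s, 0   [¬→-rule on 3]
6. p, 0   [∨-rule on 2 (branches; this branch)]
7. □¬s, 1   [◇-rule on 4: fresh world 1, 0R1]
8. ¬s, 0   [□-rule on 7 via 1R0]
Accessibility: 0R0, 0R1, 1R0, 1R1
Branch closes: s and ¬s both at 0.
Every branch closes; the branch above is one of them.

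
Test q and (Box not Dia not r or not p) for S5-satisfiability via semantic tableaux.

Yes, satisfiable

1. q and (Box not Dia not r or not p), w0
2. q, w0
3. Box not Dia not r or not p, w0
4. not p, w0
Accessibility: w0Rw0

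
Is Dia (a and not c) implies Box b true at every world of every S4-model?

Tableau for the negation not (Dia (a and not c) implies Box b):
1. not (Dia (a and not c) implies Box b), 0
2. Dia (a and not c), 0   [neg-implies-rule on 1]
3. not Box b, 0   [neg-implies-rule on 1]
4. a and not c, 1   [Dia-rule on 2: fresh world 1, 0R1]
5. a, 1   [and-rule on 4]
6. not c, 1   [and-rule on 4]
7. not b, 2   [neg-Box-rule on 3: fresh world 2, 0R2]
Accessibility: 0R0, 0R1, 0R2, 1R1, 2R2
The negation has an open branch (countermodel exists).

Invalid (countermodel exists)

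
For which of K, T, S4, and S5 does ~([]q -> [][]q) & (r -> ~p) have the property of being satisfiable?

T-tableau for the formula:
1. ~([]q -> [][]q) & (r -> ~p), 0
2. ~([]q -> [][]q), 0
3. r -> ~p, 0
4. []q, 0
5. ~[][]q, 0
6. q, 0
7. ~p, 0
8. ~[]q, 1
9. q, 1
10. ~q, 2
Accessibility: 0R0, 0R1, 1R1, 1R2, 2R2
Complete open branch: satisfiable in T, hence also in K (this T-model is also a K-model).
S4-tableau for the formula:
1. ~([]q -> [][]q) & (r -> ~p), 0
2. ~([]q -> [][]q), 0
3. r -> ~p, 0
4. []q, 0
5. ~[][]q, 0
6. q, 0
7. ~p, 0
8. ~[]q, 1
9. q, 1
10. ~q, 2
11. q, 2
Accessibility: 0R0, 0R1, 0R2, 1R1, 1R2, 2R2
Branch closes: q and ~q both at 2.
Every branch closes (one shown): unsatisfiable in S4, hence also in S5 (every S5-frame is an S4-frame).

K, T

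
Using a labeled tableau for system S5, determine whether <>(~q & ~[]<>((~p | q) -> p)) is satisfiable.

Satisfiable (open branch found)

1. <>(~q & ~[]<>((~p | q) -> p)), w0
2. ~q & ~[]<>((~p | q) -> p), w1
3. ~q, w1
4. ~[]<>((~p | q) -> p), w1
5. ~<>((~p | q) -> p), w2
6. ~((~p | q) -> p), w0
7. ~p | q, w0
8. ~p, w0
9. ~((~p | q) -> p), w1
10. ~p | q, w1
11. ~p, w1
12. ~((~p | q) -> p), w2
13. ~p | q, w2
14. ~p, w2
15. q, w0
16. q, w2
Accessibility: w0Rw0, w0Rw1, w0Rw2, w1Rw0, w1Rw1, w1Rw2, w2Rw0, w2Rw1, w2Rw2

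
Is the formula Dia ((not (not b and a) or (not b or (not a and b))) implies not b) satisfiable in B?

1. Dia ((not (not b and a) or (not b or (not a and b))) implies not b), w0
2. (not (not b and a) or (not b or (not a and b))) implies not b, w1
3. not b, w1
Accessibility: w0Rw0, w0Rw1, w1Rw0, w1Rw1

Yes, satisfiable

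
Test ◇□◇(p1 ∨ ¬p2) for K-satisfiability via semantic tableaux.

Satisfiable

1. ◇□◇(p1 ∨ ¬p2), w0
2. □◇(p1 ∨ ¬p2), w1
Accessibility: w0Rw1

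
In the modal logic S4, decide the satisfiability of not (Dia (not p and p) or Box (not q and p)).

Satisfiable (open branch found)

1. not (Dia (not p and p) or Box (not q and p)), 0
2. not Dia (not p and p), 0   [neg-or-rule on 1]
3. not Box (not q and p), 0   [neg-or-rule on 1]
4. not (not p and p), 0   [neg-Dia-rule on 2 via 0R0]
5. not p, 0   [neg-and-rule on 4 (branches; this branch)]
6. not (not q and p), 1   [neg-Box-rule on 3: fresh world 1, 0R1]
7. not (not p and p), 1   [neg-Dia-rule on 2 via 0R1]
8. not p, 1   [neg-and-rule on 6 (branches; this branch)]
Accessibility: 0R0, 0R1, 1R1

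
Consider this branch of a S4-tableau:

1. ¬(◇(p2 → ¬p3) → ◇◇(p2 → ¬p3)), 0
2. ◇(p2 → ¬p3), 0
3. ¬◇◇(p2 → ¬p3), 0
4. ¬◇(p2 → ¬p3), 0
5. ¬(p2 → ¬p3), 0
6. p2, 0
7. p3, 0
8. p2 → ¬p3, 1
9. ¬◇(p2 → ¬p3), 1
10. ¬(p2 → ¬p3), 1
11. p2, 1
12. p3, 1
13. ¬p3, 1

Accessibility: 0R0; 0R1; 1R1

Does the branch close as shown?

Closed

Both p3 and ¬p3 appear at 1.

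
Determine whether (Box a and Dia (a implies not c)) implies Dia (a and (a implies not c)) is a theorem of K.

Valid

Tableau for the negation not ((Box a and Dia (a implies not c)) implies Dia (a and (a implies not c))):
1. not ((Box a and Dia (a implies not c)) implies Dia (a and (a implies not c))), w0
2. Box a and Dia (a implies not c), w0
3. not Dia (a and (a implies not c)), w0
4. Box a, w0
5. Dia (a implies not c), w0
6. a implies not c, w1
7. not (a and (a implies not c)), w1
8. a, w1
9. not c, w1
10. not (a implies not c), w1
11. c, w1
Accessibility: w0Rw1
Branch closes: c and not c both at w1.
All branches of the negation close; one closing branch shown above.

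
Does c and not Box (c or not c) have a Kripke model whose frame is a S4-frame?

No, unsatisfiable

1. c and not Box (c or not c), 0
2. c, 0   [and-rule on 1]
3. not Box (c or not c), 0   [and-rule on 1]
4. not (c or not c), 1   [neg-Box-rule on 3: fresh world 1, 0R1]
5. not c, 1   [neg-or-rule on 4]
6. c, 1   [neg-or-rule on 4]
Accessibility: 0R0, 0R1, 1R1
Branch closes: c and not c both at 1.
(One branch shown.) All branches close.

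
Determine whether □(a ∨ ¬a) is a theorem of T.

Tableau for the negation ¬□(a ∨ ¬a):
1. ¬□(a ∨ ¬a), 0
2. ¬(a ∨ ¬a), 1
3. ¬a, 1
4. a, 1
Accessibility: 0R0, 0R1, 1R1
Branch closes: a and ¬a both at 1.
All branches of the negation close; one closing branch shown above.

Valid in T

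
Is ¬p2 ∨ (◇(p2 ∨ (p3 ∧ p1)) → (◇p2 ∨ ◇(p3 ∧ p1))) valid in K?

Valid in K

Tableau for the negation ¬(¬p2 ∨ (◇(p2 ∨ (p3 ∧ p1)) → (◇p2 ∨ ◇(p3 ∧ p1)))):
1. ¬(¬p2 ∨ (◇(p2 ∨ (p3 ∧ p1)) → (◇p2 ∨ ◇(p3 ∧ p1)))), 0
2. p2, 0
3. ¬(◇(p2 ∨ (p3 ∧ p1)) → (◇p2 ∨ ◇(p3 ∧ p1))), 0
4. ◇(p2 ∨ (p3 ∧ p1)), 0
5. ¬(◇p2 ∨ ◇(p3 ∧ p1)), 0
6. ¬◇p2, 0
7. ¬◇(p3 ∧ p1), 0
8. p2 ∨ (p3 ∧ p1), 1
9. ¬p2, 1
10. ¬(p3 ∧ p1), 1
11. p3 ∧ p1, 1
12. p3, 1
13. p1, 1
14. ¬p1, 1
Accessibility: 0R1
Branch closes: p1 and ¬p1 both at 1.
All branches of the negation close; one closing branch shown above.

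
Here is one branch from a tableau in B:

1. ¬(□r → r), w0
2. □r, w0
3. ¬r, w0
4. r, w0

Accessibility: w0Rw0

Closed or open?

Both r and ¬r appear at w0.

Yes, closed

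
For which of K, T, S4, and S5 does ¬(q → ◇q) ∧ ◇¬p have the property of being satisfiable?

K-tableau for the formula:
1. ¬(q → ◇q) ∧ ◇¬p, w0
2. ¬(q → ◇q), w0
3. ◇¬p, w0
4. q, w0
5. ¬◇q, w0
6. ¬p, w1
7. ¬q, w1
Accessibility: w0Rw1
Complete open branch: satisfiable in K.
T-tableau for the formula:
1. ¬(q → ◇q) ∧ ◇¬p, w0
2. ¬(q → ◇q), w0
3. ◇¬p, w0
4. q, w0
5. ¬◇q, w0
6. ¬q, w0
Accessibility: w0Rw0
Branch closes: q and ¬q both at w0.
Every branch closes (one shown): unsatisfiable in T, hence also in S4, S5 (every S4/S5-frame is a T-frame).

K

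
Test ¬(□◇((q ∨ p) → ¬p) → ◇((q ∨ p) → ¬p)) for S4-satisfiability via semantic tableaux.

1. ¬(□◇((q ∨ p) → ¬p) → ◇((q ∨ p) → ¬p)), u
2. □◇((q ∨ p) → ¬p), u
3. ¬◇((q ∨ p) → ¬p), u
4. ◇((q ∨ p) → ¬p), u
5. ¬((q ∨ p) → ¬p), u
6. q ∨ p, u
7. p, u
8. (q ∨ p) → ¬p, v
9. ◇((q ∨ p) → ¬p), v
10. ¬((q ∨ p) → ¬p), v
11. q ∨ p, v
12. p, v
13. ¬(q ∨ p), v
14. ¬q, v
15. ¬p, v
Accessibility: uRu, uRv, vRv
Branch closes: p and ¬p both at v.
(One branch shown.) All branches close.

Unsatisfiable (every branch closes)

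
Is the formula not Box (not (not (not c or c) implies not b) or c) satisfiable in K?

Satisfiable (open branch found)

1. not Box (not (not (not c or c) implies not b) or c), u
2. not (not (not (not c or c) implies not b) or c), v   [neg-Box-rule on 1: fresh world v, uRv]
3. not (not c or c) implies not b, v   [neg-or-rule on 2]
4. not c, v   [neg-or-rule on 2]
5. not b, v   [implies-rule on 3 (branches; this branch)]
Accessibility: uRv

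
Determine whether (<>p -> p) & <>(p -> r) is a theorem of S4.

Invalid (countermodel exists)

Tableau for the negation ~((<>p -> p) & <>(p -> r)):
1. ~((<>p -> p) & <>(p -> r)), u
2. ~<>(p -> r), u
3. ~(p -> r), u
4. p, u
5. ~r, u
Accessibility: uRu
The negation has an open branch (countermodel exists).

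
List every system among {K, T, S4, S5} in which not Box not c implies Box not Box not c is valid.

S5-tableau for the negation not (not Box not c implies Box not Box not c):
1. not (not Box not c implies Box not Box not c), 0
2. not Box not c, 0   [neg-implies-rule on 1]
3. not Box not Box not c, 0   [neg-implies-rule on 1]
4. c, 1   [neg-Box-rule on 2: fresh world 1, 0R1]
5. Box not c, 2   [neg-Box-rule on 3: fresh world 2, 0R2]
6. not c, 0   [Box-rule on 5 via 2R0]
7. not c, 1   [Box-rule on 5 via 2R1]
Accessibility: 0R0, 0R1, 0R2, 1R0, 1R1, 1R2, 2R0, 2R1, 2R2
Branch closes: c and not c both at 1.
Every branch closes (one shown): valid in S5.
S4-tableau for the negation not (not Box not c implies Box not Box not c):
1. not (not Box not c implies Box not Box not c), 0
2. not Box not c, 0   [neg-implies-rule on 1]
3. not Box not Box not c, 0   [neg-implies-rule on 1]
4. c, 1   [neg-Box-rule on 2: fresh world 1, 0R1]
5. Box not c, 2   [neg-Box-rule on 3: fresh world 2, 0R2]
6. not c, 2   [Box-rule on 5 via 2R2]
Accessibility: 0R0, 0R1, 0R2, 1R1, 2R2
Complete open branch: countermodel on an S4-frame, so not valid in S4, nor in K, T (the same frame is also a K-frame and a T-frame).

S5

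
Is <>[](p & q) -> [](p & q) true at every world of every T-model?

Tableau for the negation ~(<>[](p & q) -> [](p & q)):
1. ~(<>[](p & q) -> [](p & q)), u
2. <>[](p & q), u   [~->-rule on 1]
3. ~[](p & q), u   [~->-rule on 1]
4. [](p & q), v   [<>-rule on 2: fresh world v, uRv]
5. p & q, v   [[]-rule on 4 via vRv]
6. p, v   [&-rule on 5]
7. q, v   [&-rule on 5]
8. ~(p & q), w   [~[]-rule on 3: fresh world w, uRw]
9. ~q, w   [~&-rule on 8 (branches; this branch)]
Accessibility: uRu, uRv, uRw, vRv, wRw
The negation has an open branch (countermodel exists).

Invalid (countermodel exists)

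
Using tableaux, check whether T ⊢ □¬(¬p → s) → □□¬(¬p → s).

Tableau for the negation ¬(□¬(¬p → s) → □□¬(¬p → s)):
1. ¬(□¬(¬p → s) → □□¬(¬p → s)), u
2. □¬(¬p → s), u
3. ¬□□¬(¬p → s), u
4. ¬(¬p → s), u
5. ¬p, u
6. ¬s, u
7. ¬□¬(¬p → s), v
8. ¬(¬p → s), v
9. ¬p, v
10. ¬s, v
11. ¬p → s, w
12. s, w
Accessibility: uRu, uRv, vRv, vRw, wRw
The negation has an open branch (countermodel exists).

Not valid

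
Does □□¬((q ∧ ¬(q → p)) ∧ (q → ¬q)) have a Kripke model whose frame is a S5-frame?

1. □□¬((q ∧ ¬(q → p)) ∧ (q → ¬q)), 0
2. □¬((q ∧ ¬(q → p)) ∧ (q → ¬q)), 0
3. ¬((q ∧ ¬(q → p)) ∧ (q → ¬q)), 0
4. ¬(q → ¬q), 0
5. q, 0
Accessibility: 0R0

Yes, satisfiable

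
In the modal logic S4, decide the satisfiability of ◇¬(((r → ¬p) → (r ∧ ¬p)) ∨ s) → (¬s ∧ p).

Satisfiable (open branch found)

1. ◇¬(((r → ¬p) → (r ∧ ¬p)) ∨ s) → (¬s ∧ p), u
2. ¬s ∧ p, u
3. ¬s, u
4. p, u
Accessibility: uRu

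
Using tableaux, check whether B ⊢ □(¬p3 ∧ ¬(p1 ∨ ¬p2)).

Tableau for the negation ¬□(¬p3 ∧ ¬(p1 ∨ ¬p2)):
1. ¬□(¬p3 ∧ ¬(p1 ∨ ¬p2)), w0
2. ¬(¬p3 ∧ ¬(p1 ∨ ¬p2)), w1   [¬□-rule on 1: fresh world w1, w0Rw1]
3. p1 ∨ ¬p2, w1   [¬∧-rule on 2 (branches; this branch)]
4. ¬p2, w1   [∨-rule on 3 (branches; this branch)]
Accessibility: w0Rw0, w0Rw1, w1Rw0, w1Rw1
The negation has an open branch (countermodel exists).

Not valid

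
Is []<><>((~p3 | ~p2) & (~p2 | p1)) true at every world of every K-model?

No, not valid

Tableau for the negation ~[]<><>((~p3 | ~p2) & (~p2 | p1)):
1. ~[]<><>((~p3 | ~p2) & (~p2 | p1)), 0
2. ~<><>((~p3 | ~p2) & (~p2 | p1)), 1
Accessibility: 0R1
The negation has an open branch (countermodel exists).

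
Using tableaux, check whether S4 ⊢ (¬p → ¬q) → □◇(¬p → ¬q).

Tableau for the negation ¬((¬p → ¬q) → □◇(¬p → ¬q)):
1. ¬((¬p → ¬q) → □◇(¬p → ¬q)), u
2. ¬p → ¬q, u   [¬→-rule on 1]
3. ¬□◇(¬p → ¬q), u   [¬→-rule on 1]
4. ¬q, u   [→-rule on 2 (branches; this branch)]
5. ¬◇(¬p → ¬q), v   [¬□-rule on 3: fresh world v, uRv]
6. ¬(¬p → ¬q), v   [¬◇-rule on 5 via vRv]
7. ¬p, v   [¬→-rule on 6]
8. q, v   [¬→-rule on 6]
Accessibility: uRu, uRv, vRv
The negation has an open branch (countermodel exists).

Invalid (countermodel exists)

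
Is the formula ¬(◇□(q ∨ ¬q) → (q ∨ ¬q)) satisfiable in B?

Unsatisfiable (every branch closes)

1. ¬(◇□(q ∨ ¬q) → (q ∨ ¬q)), w0
2. ◇□(q ∨ ¬q), w0
3. ¬(q ∨ ¬q), w0
4. ¬q, w0
5. q, w0
Accessibility: w0Rw0
Branch closes: q and ¬q both at w0.
All branches of the tableau close; one closing branch shown above.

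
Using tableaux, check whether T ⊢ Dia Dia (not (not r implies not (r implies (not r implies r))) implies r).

No, not valid

Tableau for the negation not Dia Dia (not (not r implies not (r implies (not r implies r))) implies r):
1. not Dia Dia (not (not r implies not (r implies (not r implies r))) implies r), 0
2. not Dia (not (not r implies not (r implies (not r implies r))) implies r), 0   [neg-Dia-rule on 1 via 0R0]
3. not (not (not r implies not (r implies (not r implies r))) implies r), 0   [neg-Dia-rule on 2 via 0R0]
4. not (not r implies not (r implies (not r implies r))), 0   [neg-implies-rule on 3]
5. not r, 0   [neg-implies-rule on 3]
6. r implies (not r implies r), 0   [neg-implies-rule on 4]
Accessibility: 0R0
The negation has an open branch (countermodel exists).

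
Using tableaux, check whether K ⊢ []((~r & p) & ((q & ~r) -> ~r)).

Tableau for the negation ~[]((~r & p) & ((q & ~r) -> ~r)):
1. ~[]((~r & p) & ((q & ~r) -> ~r)), u
2. ~((~r & p) & ((q & ~r) -> ~r)), v
3. ~(~r & p), v
4. ~p, v
Accessibility: uRv
The negation has an open branch (countermodel exists).

No, not valid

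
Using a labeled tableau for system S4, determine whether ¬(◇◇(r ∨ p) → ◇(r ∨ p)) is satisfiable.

1. ¬(◇◇(r ∨ p) → ◇(r ∨ p)), u
2. ◇◇(r ∨ p), u   [¬→-rule on 1]
3. ¬◇(r ∨ p), u   [¬→-rule on 1]
4. ¬(r ∨ p), u   [¬◇-rule on 3 via uRu]
5. ¬r, u   [¬∨-rule on 4]
6. ¬p, u   [¬∨-rule on 4]
7. ◇(r ∨ p), v   [◇-rule on 2: fresh world v, uRv]
8. ¬(r ∨ p), v   [¬◇-rule on 3 via uRv]
9. ¬r, v   [¬∨-rule on 8]
10. ¬p, v   [¬∨-rule on 8]
11. r ∨ p, w   [◇-rule on 7: fresh world w, vRw]
12. ¬(r ∨ p), w   [¬◇-rule on 3 via uRw]
13. ¬r, w   [¬∨-rule on 12]
14. ¬p, w   [¬∨-rule on 12]
15. p, w   [∨-rule on 11 (branches; this branch)]
Accessibility: uRu, uRv, uRw, vRv, vRw, wRw
Branch closes: p and ¬p both at w.
All branches of the tableau close; one closing branch shown above.

No, unsatisfiable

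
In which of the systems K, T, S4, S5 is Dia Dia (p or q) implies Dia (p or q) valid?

S4-tableau for the negation not (Dia Dia (p or q) implies Dia (p or q)):
1. not (Dia Dia (p or q) implies Dia (p or q)), 0
2. Dia Dia (p or q), 0
3. not Dia (p or q), 0
4. not (p or q), 0
5. not p, 0
6. not q, 0
7. Dia (p or q), 1
8. not (p or q), 1
9. not p, 1
10. not q, 1
11. p or q, 2
12. not (p or q), 2
13. not p, 2
14. not q, 2
15. q, 2
Accessibility: 0R0, 0R1, 0R2, 1R1, 1R2, 2R2
Branch closes: q and not q both at 2.
Every branch closes (one shown): valid in S4, hence also in S5 (every theorem of S4 is a theorem of S5).
T-tableau for the negation not (Dia Dia (p or q) implies Dia (p or q)):
1. not (Dia Dia (p or q) implies Dia (p or q)), 0
2. Dia Dia (p or q), 0
3. not Dia (p or q), 0
4. not (p or q), 0
5. not p, 0
6. not q, 0
7. Dia (p or q), 1
8. not (p or q), 1
9. not p, 1
10. not q, 1
11. p or q, 2
12. q, 2
Accessibility: 0R0, 0R1, 1R1, 1R2, 2R2
Complete open branch: countermodel on a T-frame, so not valid in T, nor in K (the same frame is also a K-frame).

S4, S5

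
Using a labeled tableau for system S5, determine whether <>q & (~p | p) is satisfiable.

Yes, satisfiable

1. <>q & (~p | p), 0
2. <>q, 0
3. ~p | p, 0
4. p, 0
5. q, 1
Accessibility: 0R0, 0R1, 1R0, 1R1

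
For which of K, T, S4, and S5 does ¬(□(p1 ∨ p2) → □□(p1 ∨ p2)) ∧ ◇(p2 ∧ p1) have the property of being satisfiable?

K, T

S4-tableau for the formula:
1. ¬(□(p1 ∨ p2) → □□(p1 ∨ p2)) ∧ ◇(p2 ∧ p1), u
2. ¬(□(p1 ∨ p2) → □□(p1 ∨ p2)), u
3. ◇(p2 ∧ p1), u
4. □(p1 ∨ p2), u
5. ¬□□(p1 ∨ p2), u
6. p1 ∨ p2, u
7. p2, u
8. p2 ∧ p1, v
9. p2, v
10. p1, v
11. p1 ∨ p2, v
12. ¬□(p1 ∨ p2), w
13. p1 ∨ p2, w
14. p2, w
15. ¬(p1 ∨ p2), x
16. ¬p1, x
17. ¬p2, x
18. p1 ∨ p2, x
19. p2, x
Accessibility: uRu, uRv, uRw, uRx, vRv, wRw, wRx, xRx
Branch closes: p2 and ¬p2 both at x.
Every branch closes (one shown): unsatisfiable in S4, hence also in S5 (every S5-frame is an S4-frame).
T-tableau for the formula:
1. ¬(□(p1 ∨ p2) → □□(p1 ∨ p2)) ∧ ◇(p2 ∧ p1), u
2. ¬(□(p1 ∨ p2) → □□(p1 ∨ p2)), u
3. ◇(p2 ∧ p1), u
4. □(p1 ∨ p2), u
5. ¬□□(p1 ∨ p2), u
6. p1 ∨ p2, u
7. p2, u
8. p2 ∧ p1, v
9. p2, v
10. p1, v
11. p1 ∨ p2, v
12. ¬□(p1 ∨ p2), w
13. p1 ∨ p2, w
14. p2, w
15. ¬(p1 ∨ p2), x
16. ¬p1, x
17. ¬p2, x
Accessibility: uRu, uRv, uRw, vRv, wRw, wRx, xRx
Complete open branch: satisfiable in T, hence also in K (this T-model is also a K-model).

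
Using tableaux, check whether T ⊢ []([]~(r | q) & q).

No, not valid

Tableau for the negation ~[]([]~(r | q) & q):
1. ~[]([]~(r | q) & q), 0
2. ~([]~(r | q) & q), 1
3. ~q, 1
Accessibility: 0R0, 0R1, 1R1
The negation has an open branch (countermodel exists).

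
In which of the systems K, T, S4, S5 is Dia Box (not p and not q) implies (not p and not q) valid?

S4-tableau for the negation not (Dia Box (not p and not q) implies (not p and not q)):
1. not (Dia Box (not p and not q) implies (not p and not q)), w0
2. Dia Box (not p and not q), w0
3. not (not p and not q), w0
4. q, w0
5. Box (not p and not q), w1
6. not p and not q, w1
7. not p, w1
8. not q, w1
Accessibility: w0Rw0, w0Rw1, w1Rw1
Complete open branch: countermodel on an S4-frame, so not valid in S4, nor in K, T (the same frame is also a K-frame and a T-frame).
S5-tableau for the negation not (Dia Box (not p and not q) implies (not p and not q)):
1. not (Dia Box (not p and not q) implies (not p and not q)), w0
2. Dia Box (not p and not q), w0
3. not (not p and not q), w0
4. q, w0
5. Box (not p and not q), w1
6. not p and not q, w0
7. not p, w0
8. not q, w0
Accessibility: w0Rw0, w0Rw1, w1Rw0, w1Rw1
Branch closes: q and not q both at w0.
Every branch closes (one shown): valid in S5.

S5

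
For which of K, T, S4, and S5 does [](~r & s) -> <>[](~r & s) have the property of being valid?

T, S4, S5

T-tableau for the negation ~([](~r & s) -> <>[](~r & s)):
1. ~([](~r & s) -> <>[](~r & s)), 0
2. [](~r & s), 0
3. ~<>[](~r & s), 0
4. ~r & s, 0
5. ~r, 0
6. s, 0
7. ~[](~r & s), 0
8. ~(~r & s), 1
9. ~r & s, 1
10. ~r, 1
11. s, 1
12. ~[](~r & s), 1
13. ~s, 1
Accessibility: 0R0, 0R1, 1R1
Branch closes: s and ~s both at 1.
Every branch closes (one shown): valid in T, hence also in S4, S5 (every theorem of T is a theorem of S4 and S5).
K-tableau for the negation ~([](~r & s) -> <>[](~r & s)):
1. ~([](~r & s) -> <>[](~r & s)), 0
2. [](~r & s), 0
3. ~<>[](~r & s), 0
Complete open branch: countermodel on a K-frame, so not valid in K.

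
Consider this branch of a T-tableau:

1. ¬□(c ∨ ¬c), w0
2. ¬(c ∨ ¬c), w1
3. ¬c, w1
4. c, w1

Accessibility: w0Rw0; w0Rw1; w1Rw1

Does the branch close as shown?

Both c and ¬c appear at w1.

Yes, closed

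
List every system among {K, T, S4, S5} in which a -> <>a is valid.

T, S4, S5

T-tableau for the negation ~(a -> <>a):
1. ~(a -> <>a), u
2. a, u
3. ~<>a, u
4. ~a, u
Accessibility: uRu
Branch closes: a and ~a both at u.
Every branch closes (one shown): valid in T, hence also in S4, S5 (every theorem of T is a theorem of S4 and S5).
K-tableau for the negation ~(a -> <>a):
1. ~(a -> <>a), u
2. a, u
3. ~<>a, u
Complete open branch: countermodel on a K-frame, so not valid in K.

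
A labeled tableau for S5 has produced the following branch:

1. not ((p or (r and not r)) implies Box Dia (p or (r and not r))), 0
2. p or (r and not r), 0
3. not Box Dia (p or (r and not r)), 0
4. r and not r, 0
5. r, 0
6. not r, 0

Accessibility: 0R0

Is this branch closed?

Both r and not r appear at 0.

Closed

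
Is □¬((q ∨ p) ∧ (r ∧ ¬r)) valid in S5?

Yes, valid

Tableau for the negation ¬□¬((q ∨ p) ∧ (r ∧ ¬r)):
1. ¬□¬((q ∨ p) ∧ (r ∧ ¬r)), w0
2. (q ∨ p) ∧ (r ∧ ¬r), w1   [¬□-rule on 1: fresh world w1, w0Rw1]
3. q ∨ p, w1   [∧-rule on 2]
4. r ∧ ¬r, w1   [∧-rule on 2]
5. r, w1   [∧-rule on 4]
6. ¬r, w1   [∧-rule on 4]
Accessibility: w0Rw0, w0Rw1, w1Rw0, w1Rw1
Branch closes: r and ¬r both at w1.
All branches of the negation close; one closing branch shown above.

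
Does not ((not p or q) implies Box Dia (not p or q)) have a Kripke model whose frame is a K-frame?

1. not ((not p or q) implies Box Dia (not p or q)), 0
2. not p or q, 0
3. not Box Dia (not p or q), 0
4. q, 0
5. not Dia (not p or q), 1
Accessibility: 0R1

Satisfiable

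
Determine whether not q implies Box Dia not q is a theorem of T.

Tableau for the negation not (not q implies Box Dia not q):
1. not (not q implies Box Dia not q), 0
2. not q, 0
3. not Box Dia not q, 0
4. not Dia not q, 1
5. q, 1
Accessibility: 0R0, 0R1, 1R1
The negation has an open branch (countermodel exists).

No, not valid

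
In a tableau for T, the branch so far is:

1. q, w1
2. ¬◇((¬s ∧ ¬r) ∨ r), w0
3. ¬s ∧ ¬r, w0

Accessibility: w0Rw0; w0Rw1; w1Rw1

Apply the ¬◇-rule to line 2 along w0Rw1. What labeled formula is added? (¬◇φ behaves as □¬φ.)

¬((¬s ∧ ¬r) ∨ r), w1

¬◇φ behaves as □¬φ: propagate the negated body to each accessible world.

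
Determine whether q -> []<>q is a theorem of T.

No, not valid

Tableau for the negation ~(q -> []<>q):
1. ~(q -> []<>q), 0
2. q, 0
3. ~[]<>q, 0
4. ~<>q, 1
5. ~q, 1
Accessibility: 0R0, 0R1, 1R1
The negation has an open branch (countermodel exists).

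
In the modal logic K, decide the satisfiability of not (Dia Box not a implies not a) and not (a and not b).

Satisfiable (open branch found)

1. not (Dia Box not a implies not a) and not (a and not b), u
2. not (Dia Box not a implies not a), u
3. not (a and not b), u
4. Dia Box not a, u
5. a, u
6. b, u
7. Box not a, v
Accessibility: uRv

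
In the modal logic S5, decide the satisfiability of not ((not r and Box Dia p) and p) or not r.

Satisfiable (open branch found)

1. not ((not r and Box Dia p) and p) or not r, w0
2. not r, w0
Accessibility: w0Rw0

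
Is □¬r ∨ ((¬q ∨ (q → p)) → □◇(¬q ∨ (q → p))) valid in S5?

Tableau for the negation ¬(□¬r ∨ ((¬q ∨ (q → p)) → □◇(¬q ∨ (q → p)))):
1. ¬(□¬r ∨ ((¬q ∨ (q → p)) → □◇(¬q ∨ (q → p)))), 0
2. ¬□¬r, 0   [¬∨-rule on 1]
3. ¬((¬q ∨ (q → p)) → □◇(¬q ∨ (q → p))), 0   [¬∨-rule on 1]
4. ¬q ∨ (q → p), 0   [¬→-rule on 3]
5. ¬□◇(¬q ∨ (q → p)), 0   [¬→-rule on 3]
6. q → p, 0   [∨-rule on 4 (branches; this branch)]
7. p, 0   [→-rule on 6 (branches; this branch)]
8. r, 1   [¬□-rule on 2: fresh world 1, 0R1]
9. ¬◇(¬q ∨ (q → p)), 2   [¬□-rule on 5: fresh world 2, 0R2]
10. ¬(¬q ∨ (q → p)), 0   [¬◇-rule on 9 via 2R0]
11. q, 0   [¬∨-rule on 10]
12. ¬(q → p), 0   [¬∨-rule on 10]
13. ¬p, 0   [¬→-rule on 12]
Accessibility: 0R0, 0R1, 0R2, 1R0, 1R1, 1R2, 2R0, 2R1, 2R2
Branch closes: p and ¬p both at 0.
All branches of the negation close; one closing branch shown above.

Yes, valid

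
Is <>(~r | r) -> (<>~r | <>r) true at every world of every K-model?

Yes, valid

Tableau for the negation ~(<>(~r | r) -> (<>~r | <>r)):
1. ~(<>(~r | r) -> (<>~r | <>r)), w0
2. <>(~r | r), w0
3. ~(<>~r | <>r), w0
4. ~<>~r, w0
5. ~<>r, w0
6. ~r | r, w1
7. r, w1
8. ~r, w1
Accessibility: w0Rw1
Branch closes: r and ~r both at w1.
All branches of the negation close; one closing branch shown above.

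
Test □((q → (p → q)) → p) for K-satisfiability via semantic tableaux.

1. □((q → (p → q)) → p), u

Satisfiable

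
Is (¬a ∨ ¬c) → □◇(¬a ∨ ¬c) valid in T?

No, not valid

Tableau for the negation ¬((¬a ∨ ¬c) → □◇(¬a ∨ ¬c)):
1. ¬((¬a ∨ ¬c) → □◇(¬a ∨ ¬c)), 0
2. ¬a ∨ ¬c, 0
3. ¬□◇(¬a ∨ ¬c), 0
4. ¬c, 0
5. ¬◇(¬a ∨ ¬c), 1
6. ¬(¬a ∨ ¬c), 1
7. a, 1
8. c, 1
Accessibility: 0R0, 0R1, 1R1
The negation has an open branch (countermodel exists).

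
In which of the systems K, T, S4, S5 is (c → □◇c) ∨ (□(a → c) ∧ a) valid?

S5-tableau for the negation ¬((c → □◇c) ∨ (□(a → c) ∧ a)):
1. ¬((c → □◇c) ∨ (□(a → c) ∧ a)), 0
2. ¬(c → □◇c), 0
3. ¬(□(a → c) ∧ a), 0
4. c, 0
5. ¬□◇c, 0
6. ¬a, 0
7. ¬◇c, 1
8. ¬c, 0
Accessibility: 0R0, 0R1, 1R0, 1R1
Branch closes: c and ¬c both at 0.
Every branch closes (one shown): valid in S5.
S4-tableau for the negation ¬((c → □◇c) ∨ (□(a → c) ∧ a)):
1. ¬((c → □◇c) ∨ (□(a → c) ∧ a)), 0
2. ¬(c → □◇c), 0
3. ¬(□(a → c) ∧ a), 0
4. c, 0
5. ¬□◇c, 0
6. ¬a, 0
7. ¬◇c, 1
8. ¬c, 1
Accessibility: 0R0, 0R1, 1R1
Complete open branch: countermodel on an S4-frame, so not valid in S4, nor in K, T (the same frame is also a K-frame and a T-frame).

S5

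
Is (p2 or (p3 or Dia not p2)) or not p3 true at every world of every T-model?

Valid

Tableau for the negation not ((p2 or (p3 or Dia not p2)) or not p3):
1. not ((p2 or (p3 or Dia not p2)) or not p3), w0
2. not (p2 or (p3 or Dia not p2)), w0
3. p3, w0
4. not p2, w0
5. not (p3 or Dia not p2), w0
6. not p3, w0
7. not Dia not p2, w0
Accessibility: w0Rw0
Branch closes: p3 and not p3 both at w0.
All branches of the negation close; one closing branch shown above.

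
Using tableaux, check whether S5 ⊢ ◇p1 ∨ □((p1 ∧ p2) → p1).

Tableau for the negation ¬(◇p1 ∨ □((p1 ∧ p2) → p1)):
1. ¬(◇p1 ∨ □((p1 ∧ p2) → p1)), u
2. ¬◇p1, u   [¬∨-rule on 1]
3. ¬□((p1 ∧ p2) → p1), u   [¬∨-rule on 1]
4. ¬p1, u   [¬◇-rule on 2 via uRu]
5. ¬((p1 ∧ p2) → p1), v   [¬□-rule on 3: fresh world v, uRv]
6. p1 ∧ p2, v   [¬→-rule on 5]
7. ¬p1, v   [¬→-rule on 5]
8. p1, v   [∧-rule on 6]
9. p2, v   [∧-rule on 6]
Accessibility: uRu, uRv, vRu, vRv
Branch closes: p1 and ¬p1 both at v.
Every branch of the negation's tableau closes; the branch above is one of them.

Yes, valid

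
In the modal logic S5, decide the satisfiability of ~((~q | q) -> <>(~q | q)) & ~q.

1. ~((~q | q) -> <>(~q | q)) & ~q, w0
2. ~((~q | q) -> <>(~q | q)), w0
3. ~q, w0
4. ~q | q, w0
5. ~<>(~q | q), w0
6. ~(~q | q), w0
7. q, w0
Accessibility: w0Rw0
Branch closes: q and ~q both at w0.
Every branch closes; the branch above is one of them.

Unsatisfiable (every branch closes)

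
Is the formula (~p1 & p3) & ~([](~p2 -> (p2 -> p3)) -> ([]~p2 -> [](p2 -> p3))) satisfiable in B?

Unsatisfiable

1. (~p1 & p3) & ~([](~p2 -> (p2 -> p3)) -> ([]~p2 -> [](p2 -> p3))), w0
2. ~p1 & p3, w0
3. ~([](~p2 -> (p2 -> p3)) -> ([]~p2 -> [](p2 -> p3))), w0
4. ~p1, w0
5. p3, w0
6. [](~p2 -> (p2 -> p3)), w0
7. ~([]~p2 -> [](p2 -> p3)), w0
8. []~p2, w0
9. ~[](p2 -> p3), w0
10. ~p2 -> (p2 -> p3), w0
11. ~p2, w0
12. p2 -> p3, w0
13. ~(p2 -> p3), w1
14. p2, w1
15. ~p3, w1
16. ~p2 -> (p2 -> p3), w1
17. ~p2, w1
Accessibility: w0Rw0, w0Rw1, w1Rw0, w1Rw1
Branch closes: p2 and ~p2 both at w1.
(One branch shown.) All branches close.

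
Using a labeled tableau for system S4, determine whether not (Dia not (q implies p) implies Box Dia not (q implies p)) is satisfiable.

1. not (Dia not (q implies p) implies Box Dia not (q implies p)), u
2. Dia not (q implies p), u
3. not Box Dia not (q implies p), u
4. not (q implies p), v
5. q, v
6. not p, v
7. not Dia not (q implies p), w
8. q implies p, w
9. p, w
Accessibility: uRu, uRv, uRw, vRv, wRw

Satisfiable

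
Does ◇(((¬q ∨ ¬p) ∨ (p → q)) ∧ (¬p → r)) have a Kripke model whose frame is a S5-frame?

1. ◇(((¬q ∨ ¬p) ∨ (p → q)) ∧ (¬p → r)), 0
2. ((¬q ∨ ¬p) ∨ (p → q)) ∧ (¬p → r), 1
3. (¬q ∨ ¬p) ∨ (p → q), 1
4. ¬p → r, 1
5. p → q, 1
6. r, 1
7. q, 1
Accessibility: 0R0, 0R1, 1R0, 1R1

Satisfiable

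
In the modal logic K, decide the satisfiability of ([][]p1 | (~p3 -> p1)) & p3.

Satisfiable (open branch found)

1. ([][]p1 | (~p3 -> p1)) & p3, w0
2. [][]p1 | (~p3 -> p1), w0
3. p3, w0
4. ~p3 -> p1, w0
5. p1, w0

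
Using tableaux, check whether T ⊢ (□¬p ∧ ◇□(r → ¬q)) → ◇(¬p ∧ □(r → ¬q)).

Valid in T

Tableau for the negation ¬((□¬p ∧ ◇□(r → ¬q)) → ◇(¬p ∧ □(r → ¬q))):
1. ¬((□¬p ∧ ◇□(r → ¬q)) → ◇(¬p ∧ □(r → ¬q))), w0
2. □¬p ∧ ◇□(r → ¬q), w0
3. ¬◇(¬p ∧ □(r → ¬q)), w0
4. □¬p, w0
5. ◇□(r → ¬q), w0
6. ¬(¬p ∧ □(r → ¬q)), w0
7. ¬p, w0
8. ¬□(r → ¬q), w0
9. □(r → ¬q), w1
10. ¬(¬p ∧ □(r → ¬q)), w1
11. ¬p, w1
12. r → ¬q, w1
13. ¬□(r → ¬q), w1
14. ¬q, w1
15. ¬(r → ¬q), w2
16. r, w2
17. q, w2
18. ¬(¬p ∧ □(r → ¬q)), w2
19. ¬p, w2
20. ¬□(r → ¬q), w2
21. ¬(r → ¬q), w3
22. r, w3
23. q, w3
24. r → ¬q, w3
25. ¬q, w3
Accessibility: w0Rw0, w0Rw1, w0Rw2, w1Rw1, w1Rw3, w2Rw2, w3Rw3
Branch closes: q and ¬q both at w3.
All branches of the negation close; one closing branch shown above.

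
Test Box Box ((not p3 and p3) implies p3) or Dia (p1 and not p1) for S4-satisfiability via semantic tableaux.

Satisfiable (open branch found)

1. Box Box ((not p3 and p3) implies p3) or Dia (p1 and not p1), w0
2. Box Box ((not p3 and p3) implies p3), w0
3. Box ((not p3 and p3) implies p3), w0
4. (not p3 and p3) implies p3, w0
5. p3, w0
Accessibility: w0Rw0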